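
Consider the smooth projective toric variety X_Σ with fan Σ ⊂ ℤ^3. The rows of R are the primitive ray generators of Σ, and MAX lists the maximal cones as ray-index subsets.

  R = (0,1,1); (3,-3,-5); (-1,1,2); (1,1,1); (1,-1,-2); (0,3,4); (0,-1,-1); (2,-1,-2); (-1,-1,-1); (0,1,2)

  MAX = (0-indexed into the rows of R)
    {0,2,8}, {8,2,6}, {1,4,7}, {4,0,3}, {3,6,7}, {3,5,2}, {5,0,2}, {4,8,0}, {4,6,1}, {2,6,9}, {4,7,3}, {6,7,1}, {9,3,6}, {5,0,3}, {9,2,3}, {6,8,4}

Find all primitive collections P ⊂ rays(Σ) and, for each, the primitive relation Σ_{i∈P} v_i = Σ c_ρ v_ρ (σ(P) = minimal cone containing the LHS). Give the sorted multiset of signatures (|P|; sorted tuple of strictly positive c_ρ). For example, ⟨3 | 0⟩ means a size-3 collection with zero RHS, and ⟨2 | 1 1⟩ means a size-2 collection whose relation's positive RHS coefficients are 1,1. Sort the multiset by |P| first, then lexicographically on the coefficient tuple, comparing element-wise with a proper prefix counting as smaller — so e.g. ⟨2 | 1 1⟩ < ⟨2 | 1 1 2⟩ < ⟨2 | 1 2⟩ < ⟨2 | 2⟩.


Δ(Σ) — 10 vertices, 25 min non-faces:

  P = {0,6}:  v_{0} + v_{6} = 0 — sig = ⟨2 | 0⟩
  P = {2,4}:  v_{2} + v_{4} = 0 — sig = ⟨2 | 0⟩
  P = {3,8}:  v_{3} + v_{8} = 0 — sig = ⟨2 | 0⟩
  P = {0,1}:  v_{0} + v_{1} = v_{4} + v_{7} — sig = ⟨2 | 1 1⟩
  P = {0,7}:  v_{0} + v_{7} = v_{3} + v_{4} — sig = ⟨2 | 1 1⟩
  P = {0,9}:  v_{0} + v_{9} = v_{2} + v_{3} — sig = ⟨2 | 1 1⟩
  P = {1,2}:  v_{1} + v_{2} = v_{6} + v_{7} — sig = ⟨2 | 1 1⟩
  P = {1,5}:  v_{1} + v_{5} = v_{3} + v_{7} — sig = ⟨2 | 1 1⟩
  P = {2,7}:  v_{2} + v_{7} = v_{3} + v_{6} — sig = ⟨2 | 1 1⟩
  P = {4,5}:  v_{4} + v_{5} = v_{0} + v_{3} — sig = ⟨2 | 1 1⟩
  P = {4,9}:  v_{4} + v_{9} = v_{3} + v_{6} — sig = ⟨2 | 1 1⟩
  P = {5,6}:  v_{5} + v_{6} = v_{2} + v_{3} — sig = ⟨2 | 1 1⟩
  P = {5,8}:  v_{5} + v_{8} = v_{0} + v_{2} — sig = ⟨2 | 1 1⟩
  P = {7,8}:  v_{7} + v_{8} = v_{4} + v_{6} — sig = ⟨2 | 1 1⟩
  P = {8,9}:  v_{8} + v_{9} = v_{2} + v_{6} — sig = ⟨2 | 1 1⟩
  P = {1,9}:  v_{1} + v_{9} = v_{3} + 2·v_{6} + v_{7} — sig = ⟨2 | 1 1 2⟩
  P = {1,3}:  v_{1} + v_{3} = 2·v_{7} — sig = ⟨2 | 2⟩
  P = {5,7}:  v_{5} + v_{7} = 2·v_{3} — sig = ⟨2 | 2⟩
  P = {1,8}:  v_{1} + v_{8} = 2·v_{4} + 2·v_{6} — sig = ⟨2 | 2 2⟩
  P = {5,9}:  v_{5} + v_{9} = 2·v_{2} + 2·v_{3} — sig = ⟨2 | 2 2⟩
  P = {7,9}:  v_{7} + v_{9} = 2·v_{3} + 2·v_{6} — sig = ⟨2 | 2 2⟩
  P = {0,2,3}:  v_{0} + v_{2} + v_{3} = v_{5} — sig = ⟨3 | 1⟩
  P = {2,3,6}:  v_{2} + v_{3} + v_{6} = v_{9} — sig = ⟨3 | 1⟩
  P = {3,4,6}:  v_{3} + v_{4} + v_{6} = v_{7} — sig = ⟨3 | 1⟩
  P = {4,6,7}:  v_{4} + v_{6} + v_{7} = v_{1} — sig = ⟨3 | 1⟩

so the primitive-relation signature multiset is
{ ⟨2 | 0⟩ ×3,  ⟨2 | 1 1⟩ ×12,  ⟨2 | 1 1 2⟩,  ⟨2 | 2⟩ ×2,  ⟨2 | 2 2⟩ ×3,  ⟨3 | 1⟩ ×4 }


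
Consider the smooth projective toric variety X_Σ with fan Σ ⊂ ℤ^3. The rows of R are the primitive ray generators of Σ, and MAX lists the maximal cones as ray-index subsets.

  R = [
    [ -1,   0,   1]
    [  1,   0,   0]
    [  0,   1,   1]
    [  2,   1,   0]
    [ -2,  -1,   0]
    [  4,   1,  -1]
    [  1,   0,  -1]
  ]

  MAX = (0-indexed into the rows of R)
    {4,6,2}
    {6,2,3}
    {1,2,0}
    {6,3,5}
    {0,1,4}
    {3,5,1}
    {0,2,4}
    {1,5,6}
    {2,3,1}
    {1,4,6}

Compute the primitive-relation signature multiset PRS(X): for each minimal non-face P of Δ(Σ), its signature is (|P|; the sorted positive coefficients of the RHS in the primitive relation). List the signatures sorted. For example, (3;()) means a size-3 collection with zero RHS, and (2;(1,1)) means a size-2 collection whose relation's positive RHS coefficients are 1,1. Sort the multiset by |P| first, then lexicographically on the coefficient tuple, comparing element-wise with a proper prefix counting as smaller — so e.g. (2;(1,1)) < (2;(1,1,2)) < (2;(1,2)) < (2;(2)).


9 minimal non-faces of Δ(Σ) (on 7 rays):

  • {0,6}:  v_{0} + v_{6} = 0  so sig = (2;())
  • {3,4}:  v_{3} + v_{4} = 0  so sig = (2;())
  • {0,3}:  v_{0} + v_{3} = v_{1} + v_{2}  so sig = (2;(1,1))
  • {0,5}:  v_{0} + v_{5} = v_{1} + v_{3}  so sig = (2;(1,1))
  • {4,5}:  v_{4} + v_{5} = v_{1} + v_{6}  so sig = (2;(1,1))
  • {2,5}:  v_{2} + v_{5} = 2·v_{3}  so sig = (2;(2))
  • {1,2,4}:  v_{1} + v_{2} + v_{4} = v_{0}  so sig = (3;(1))
  • {1,2,6}:  v_{1} + v_{2} + v_{6} = v_{3}  so sig = (3;(1))
  • {1,3,6}:  v_{1} + v_{3} + v_{6} = v_{5}  so sig = (3;(1))

so the primitive-relation signature multiset is
    |P|=2: 6 collections, coeffs (), (), (1,1), (1,1), (1,1), (2)
    |P|=3: 3 collections, coeffs (1), (1), (1)


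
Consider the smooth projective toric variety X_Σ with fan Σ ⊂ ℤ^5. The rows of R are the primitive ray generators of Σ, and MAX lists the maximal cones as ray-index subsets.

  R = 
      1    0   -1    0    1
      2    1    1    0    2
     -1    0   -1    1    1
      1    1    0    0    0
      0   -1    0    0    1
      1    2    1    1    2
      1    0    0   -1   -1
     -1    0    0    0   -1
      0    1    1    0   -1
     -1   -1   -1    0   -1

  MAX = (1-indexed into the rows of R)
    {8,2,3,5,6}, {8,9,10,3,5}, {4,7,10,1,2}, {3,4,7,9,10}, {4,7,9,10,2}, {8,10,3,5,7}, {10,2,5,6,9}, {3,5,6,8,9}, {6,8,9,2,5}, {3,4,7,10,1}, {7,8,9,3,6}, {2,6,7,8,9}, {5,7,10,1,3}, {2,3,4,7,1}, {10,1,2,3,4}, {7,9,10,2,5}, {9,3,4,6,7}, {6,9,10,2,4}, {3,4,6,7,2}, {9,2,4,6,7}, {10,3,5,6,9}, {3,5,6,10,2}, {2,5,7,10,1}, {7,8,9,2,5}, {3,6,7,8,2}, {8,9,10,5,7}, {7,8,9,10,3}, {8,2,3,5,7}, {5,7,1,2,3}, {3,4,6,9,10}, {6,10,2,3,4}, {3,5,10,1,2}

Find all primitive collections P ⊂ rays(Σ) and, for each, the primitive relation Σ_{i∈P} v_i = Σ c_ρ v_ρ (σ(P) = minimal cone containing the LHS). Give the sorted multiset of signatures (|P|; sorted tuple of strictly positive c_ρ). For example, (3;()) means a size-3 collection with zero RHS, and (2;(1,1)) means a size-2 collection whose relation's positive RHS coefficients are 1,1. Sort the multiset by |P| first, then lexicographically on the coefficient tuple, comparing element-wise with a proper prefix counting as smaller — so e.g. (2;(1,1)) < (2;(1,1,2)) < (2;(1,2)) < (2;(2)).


Σ has 12 primitive collections:

  P = {1,9}:  v_{1} + v_{9} = v_{4} — sig = (2;(1))
  P = {1,8}:  v_{1} + v_{8} = v_{3} + v_{7} — sig = (2;(1,1))
  P = {4,5}:  v_{4} + v_{5} = v_{2} + v_{10} — sig = (2;(1,1))
  P = {1,6}:  v_{1} + v_{6} = v_{2} + v_{3} + v_{4} — sig = (2;(1,1,1))
  P = {4,8}:  v_{4} + v_{8} = v_{3} + v_{7} + v_{9} — sig = (2;(1,1,1))
  P = {2,8,10}:  v_{2} + v_{8} + v_{10} = 0 — sig = (3;())
  P = {2,3,9}:  v_{2} + v_{3} + v_{9} = v_{6} — sig = (3;(1))
  P = {5,6,7}:  v_{5} + v_{6} + v_{7} = v_{2} — sig = (3;(1))
  P = {6,7,10}:  v_{6} + v_{7} + v_{10} = v_{4} — sig = (3;(1))
  P = {6,8,10}:  v_{6} + v_{8} + v_{10} = v_{3} + v_{9} — sig = (3;(1,1))
  P = {3,5,7,9}:  v_{3} + v_{5} + v_{7} + v_{9} = 0 — sig = (4;())
  P = {2,3,7,10}:  v_{2} + v_{3} + v_{7} + v_{10} = v_{1} — sig = (4;(1))

Signatures (|P|; sorted positive RHS coefficients), sorted:
    |P|=2: 5 collections, coeffs (1), (1,1), (1,1), (1,1,1), (1,1,1)
    |P|=3: 5 collections, coeffs (), (1), (1), (1), (1,1)
    |P|=4: 2 collections, coeffs (), (1)


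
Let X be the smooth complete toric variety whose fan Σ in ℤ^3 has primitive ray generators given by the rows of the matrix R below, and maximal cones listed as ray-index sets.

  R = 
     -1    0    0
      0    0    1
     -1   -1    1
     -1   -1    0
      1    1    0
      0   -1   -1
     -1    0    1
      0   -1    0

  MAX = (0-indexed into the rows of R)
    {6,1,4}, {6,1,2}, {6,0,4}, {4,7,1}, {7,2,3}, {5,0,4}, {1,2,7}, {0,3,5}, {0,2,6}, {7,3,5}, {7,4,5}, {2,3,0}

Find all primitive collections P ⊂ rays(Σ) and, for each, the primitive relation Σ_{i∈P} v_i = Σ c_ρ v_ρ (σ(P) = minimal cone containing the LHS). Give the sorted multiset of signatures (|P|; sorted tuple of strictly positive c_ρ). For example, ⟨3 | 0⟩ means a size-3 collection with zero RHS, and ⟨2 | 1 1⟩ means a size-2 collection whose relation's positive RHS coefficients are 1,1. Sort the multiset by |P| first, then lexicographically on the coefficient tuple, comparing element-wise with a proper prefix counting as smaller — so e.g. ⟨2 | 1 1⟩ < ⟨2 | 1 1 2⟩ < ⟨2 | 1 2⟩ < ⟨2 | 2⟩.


The 10 primitive collections of Σ (r=8, n=3):

  P = {3,4}:  v_{3} + v_{4} = 0  ⇒ sig = ⟨2 | 0⟩
  P = {0,1}:  v_{0} + v_{1} = v_{6}  ⇒ sig = ⟨2 | 1⟩
  P = {0,7}:  v_{0} + v_{7} = v_{3}  ⇒ sig = ⟨2 | 1⟩
  P = {1,3}:  v_{1} + v_{3} = v_{2}  ⇒ sig = ⟨2 | 1⟩
  P = {1,5}:  v_{1} + v_{5} = v_{7}  ⇒ sig = ⟨2 | 1⟩
  P = {2,4}:  v_{2} + v_{4} = v_{1}  ⇒ sig = ⟨2 | 1⟩
  P = {5,6}:  v_{5} + v_{6} = v_{3}  ⇒ sig = ⟨2 | 1⟩
  P = {6,7}:  v_{6} + v_{7} = v_{2}  ⇒ sig = ⟨2 | 1⟩
  P = {2,5}:  v_{2} + v_{5} = v_{3} + v_{7}  ⇒ sig = ⟨2 | 1 1⟩
  P = {3,6}:  v_{3} + v_{6} = v_{0} + v_{2}  ⇒ sig = ⟨2 | 1 1⟩

Hence PRS(X_Σ) =
    ⟨2 | 0⟩
    ⟨2 | 1⟩
    ⟨2 | 1⟩
    ⟨2 | 1⟩
    ⟨2 | 1⟩
    ⟨2 | 1⟩
    ⟨2 | 1⟩
    ⟨2 | 1⟩
    ⟨2 | 1 1⟩
    ⟨2 | 1 1⟩


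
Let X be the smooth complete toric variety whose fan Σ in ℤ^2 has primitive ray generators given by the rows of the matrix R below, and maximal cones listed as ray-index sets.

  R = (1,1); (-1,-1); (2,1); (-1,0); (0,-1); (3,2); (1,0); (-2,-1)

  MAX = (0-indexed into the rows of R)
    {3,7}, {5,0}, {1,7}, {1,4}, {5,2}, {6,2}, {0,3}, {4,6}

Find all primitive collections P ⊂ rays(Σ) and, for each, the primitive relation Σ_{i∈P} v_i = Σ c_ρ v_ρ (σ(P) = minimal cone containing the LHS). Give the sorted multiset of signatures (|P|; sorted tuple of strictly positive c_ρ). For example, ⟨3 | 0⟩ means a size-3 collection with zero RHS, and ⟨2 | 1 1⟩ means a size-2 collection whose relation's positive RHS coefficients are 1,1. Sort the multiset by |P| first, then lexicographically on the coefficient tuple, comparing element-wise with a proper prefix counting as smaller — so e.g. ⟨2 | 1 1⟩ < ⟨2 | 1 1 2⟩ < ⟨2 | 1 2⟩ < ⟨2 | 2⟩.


20 minimal non-faces of Δ(Σ) (on 8 rays):

  P = {0,1}:  v_{0} + v_{1} = 0  →  sig = ⟨2 | 0⟩
  P = {2,7}:  v_{2} + v_{7} = 0  →  sig = ⟨2 | 0⟩
  P = {3,6}:  v_{3} + v_{6} = 0  →  sig = ⟨2 | 0⟩
  P = {0,2}:  v_{0} + v_{2} = v_{5}  →  sig = ⟨2 | 1⟩
  P = {0,4}:  v_{0} + v_{4} = v_{6}  →  sig = ⟨2 | 1⟩
  P = {0,6}:  v_{0} + v_{6} = v_{2}  →  sig = ⟨2 | 1⟩
  P = {0,7}:  v_{0} + v_{7} = v_{3}  →  sig = ⟨2 | 1⟩
  P = {1,2}:  v_{1} + v_{2} = v_{6}  →  sig = ⟨2 | 1⟩
  P = {1,3}:  v_{1} + v_{3} = v_{7}  →  sig = ⟨2 | 1⟩
  P = {1,5}:  v_{1} + v_{5} = v_{2}  →  sig = ⟨2 | 1⟩
  P = {1,6}:  v_{1} + v_{6} = v_{4}  →  sig = ⟨2 | 1⟩
  P = {2,3}:  v_{2} + v_{3} = v_{0}  →  sig = ⟨2 | 1⟩
  P = {3,4}:  v_{3} + v_{4} = v_{1}  →  sig = ⟨2 | 1⟩
  P = {5,7}:  v_{5} + v_{7} = v_{0}  →  sig = ⟨2 | 1⟩
  P = {6,7}:  v_{6} + v_{7} = v_{1}  →  sig = ⟨2 | 1⟩
  P = {4,5}:  v_{4} + v_{5} = v_{2} + v_{6}  →  sig = ⟨2 | 1 1⟩
  P = {2,4}:  v_{2} + v_{4} = 2·v_{6}  →  sig = ⟨2 | 2⟩
  P = {3,5}:  v_{3} + v_{5} = 2·v_{0}  →  sig = ⟨2 | 2⟩
  P = {4,7}:  v_{4} + v_{7} = 2·v_{1}  →  sig = ⟨2 | 2⟩
  P = {5,6}:  v_{5} + v_{6} = 2·v_{2}  →  sig = ⟨2 | 2⟩

Sorted signature multiset PRS(X):
    ⟨2 | 0⟩
    ⟨2 | 0⟩
    ⟨2 | 0⟩
    ⟨2 | 1⟩
    ⟨2 | 1⟩
    ⟨2 | 1⟩
    ⟨2 | 1⟩
    ⟨2 | 1⟩
    ⟨2 | 1⟩
    ⟨2 | 1⟩
    ⟨2 | 1⟩
    ⟨2 | 1⟩
    ⟨2 | 1⟩
    ⟨2 | 1⟩
    ⟨2 | 1⟩
    ⟨2 | 1 1⟩
    ⟨2 | 2⟩
    ⟨2 | 2⟩
    ⟨2 | 2⟩
    ⟨2 | 2⟩


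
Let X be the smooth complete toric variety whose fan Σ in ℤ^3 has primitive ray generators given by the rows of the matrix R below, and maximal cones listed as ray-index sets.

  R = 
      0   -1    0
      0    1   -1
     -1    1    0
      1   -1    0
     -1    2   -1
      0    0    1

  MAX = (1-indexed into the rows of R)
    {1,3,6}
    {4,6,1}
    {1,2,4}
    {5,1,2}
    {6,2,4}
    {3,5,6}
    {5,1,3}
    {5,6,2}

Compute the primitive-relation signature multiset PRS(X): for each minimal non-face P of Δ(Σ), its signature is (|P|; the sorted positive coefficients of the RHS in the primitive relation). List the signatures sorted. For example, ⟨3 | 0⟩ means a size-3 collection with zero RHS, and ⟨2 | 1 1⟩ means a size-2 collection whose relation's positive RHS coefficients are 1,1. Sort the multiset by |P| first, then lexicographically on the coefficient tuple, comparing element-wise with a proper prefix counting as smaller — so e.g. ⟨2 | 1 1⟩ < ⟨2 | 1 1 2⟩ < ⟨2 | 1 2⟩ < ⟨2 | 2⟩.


5 collections generate NE(X_Σ); each relation:

  {3,4}:  v_{3} + v_{4} = 0 — sig = ⟨2 | 0⟩
  {2,3}:  v_{2} + v_{3} = v_{5} — sig = ⟨2 | 1⟩
  {4,5}:  v_{4} + v_{5} = v_{2} — sig = ⟨2 | 1⟩
  {1,2,6}:  v_{1} + v_{2} + v_{6} = 0 — sig = ⟨3 | 0⟩
  {1,5,6}:  v_{1} + v_{5} + v_{6} = v_{3} — sig = ⟨3 | 1⟩

so the primitive-relation signature multiset is
    |P|=2: 3 collections, coeffs (), (1), (1)
    |P|=3: 2 collections, coeffs (), (1)


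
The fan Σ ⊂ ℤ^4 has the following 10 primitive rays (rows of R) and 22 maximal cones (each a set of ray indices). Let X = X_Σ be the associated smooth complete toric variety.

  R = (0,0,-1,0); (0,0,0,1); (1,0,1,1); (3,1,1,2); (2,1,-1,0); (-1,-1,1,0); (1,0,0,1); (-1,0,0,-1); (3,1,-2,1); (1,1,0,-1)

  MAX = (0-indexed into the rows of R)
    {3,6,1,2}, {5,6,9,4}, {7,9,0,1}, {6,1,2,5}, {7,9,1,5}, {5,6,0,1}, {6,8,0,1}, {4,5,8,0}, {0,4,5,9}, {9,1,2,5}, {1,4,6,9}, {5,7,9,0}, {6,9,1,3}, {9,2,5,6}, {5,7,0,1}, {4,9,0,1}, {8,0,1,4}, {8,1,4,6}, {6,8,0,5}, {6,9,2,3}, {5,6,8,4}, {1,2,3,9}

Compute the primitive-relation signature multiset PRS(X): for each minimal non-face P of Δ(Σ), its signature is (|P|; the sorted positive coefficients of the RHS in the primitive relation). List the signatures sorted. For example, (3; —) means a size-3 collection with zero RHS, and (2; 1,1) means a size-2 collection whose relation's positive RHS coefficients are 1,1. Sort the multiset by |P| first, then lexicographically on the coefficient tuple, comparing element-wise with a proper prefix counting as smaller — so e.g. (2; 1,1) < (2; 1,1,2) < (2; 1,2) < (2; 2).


Primitive collections (20):

  P = {6,7}:  v_{6} + v_{7} = 0 ; sig = (2; —)
  P = {0,2}:  v_{0} + v_{2} = v_{6} ; sig = (2; 1)
  P = {4,7}:  v_{4} + v_{7} = v_{0} + v_{9} ; sig = (2; 1,1)
  P = {7,8}:  v_{7} + v_{8} = v_{0} + v_{4} ; sig = (2; 1,1)
  P = {2,7}:  v_{2} + v_{7} = v_{1} + v_{5} + v_{9} ; sig = (2; 1,1,1)
  P = {3,7}:  v_{3} + v_{7} = v_{1} + v_{2} + v_{9} ; sig = (2; 1,1,1)
  P = {3,8}:  v_{3} + v_{8} = v_{1} + v_{4} + 3·v_{6} + v_{9} ; sig = (2; 1,1,1,3)
  P = {0,3}:  v_{0} + v_{3} = v_{1} + 2·v_{6} + v_{9} ; sig = (2; 1,1,2)
  P = {2,4}:  v_{2} + v_{4} = 2·v_{6} + v_{9} ; sig = (2; 1,2)
  P = {2,8}:  v_{2} + v_{8} = v_{4} + 2·v_{6} ; sig = (2; 1,2)
  P = {3,4}:  v_{3} + v_{4} = v_{1} + 3·v_{6} + 2·v_{9} ; sig = (2; 1,2,3)
  P = {3,5}:  v_{3} + v_{5} = 2·v_{2} ; sig = (2; 2)
  P = {8,9}:  v_{8} + v_{9} = 2·v_{4} ; sig = (2; 2)
  P = {0,4,6}:  v_{0} + v_{4} + v_{6} = v_{8} ; sig = (3; 1)
  P = {0,6,9}:  v_{0} + v_{6} + v_{9} = v_{4} ; sig = (3; 1)
  P = {1,4,5}:  v_{1} + v_{4} + v_{5} = v_{6} ; sig = (3; 1)
  P = {1,5,8}:  v_{1} + v_{5} + v_{8} = v_{0} + 2·v_{6} ; sig = (3; 1,2)
  P = {0,1,5,9}:  v_{0} + v_{1} + v_{5} + v_{9} = 0 ; sig = (4; —)
  P = {1,2,6,9}:  v_{1} + v_{2} + v_{6} + v_{9} = v_{3} ; sig = (4; 1)
  P = {1,5,6,9}:  v_{1} + v_{5} + v_{6} + v_{9} = v_{2} ; sig = (4; 1)

so the primitive-relation signature multiset is
    |P|=2: 13 collections, coeffs (), (1), (1,1), (1,1), (1,1,1), (1,1,1), (1,1,1,3), (1,1,2), (1,2), (1,2), (1,2,3), (2), (2)
    |P|=3: 4 collections, coeffs (1), (1), (1), (1,2)
    |P|=4: 3 collections, coeffs (), (1), (1)


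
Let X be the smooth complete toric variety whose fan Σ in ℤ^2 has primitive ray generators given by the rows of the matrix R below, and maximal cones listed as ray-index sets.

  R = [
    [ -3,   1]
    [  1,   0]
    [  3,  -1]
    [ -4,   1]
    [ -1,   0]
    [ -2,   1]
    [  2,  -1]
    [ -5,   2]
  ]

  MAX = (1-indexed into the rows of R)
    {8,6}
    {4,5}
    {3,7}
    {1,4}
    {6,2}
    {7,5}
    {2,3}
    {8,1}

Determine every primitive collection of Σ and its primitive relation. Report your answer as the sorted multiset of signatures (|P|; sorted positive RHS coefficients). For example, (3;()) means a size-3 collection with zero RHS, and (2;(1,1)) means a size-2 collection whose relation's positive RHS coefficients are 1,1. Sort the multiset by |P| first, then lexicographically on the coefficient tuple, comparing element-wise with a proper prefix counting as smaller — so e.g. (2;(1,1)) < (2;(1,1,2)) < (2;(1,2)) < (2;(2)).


Σ has 20 primitive collections:

  P = {1,3}:  v_{1} + v_{3} = 0 — sig = (2;())
  P = {2,5}:  v_{2} + v_{5} = 0 — sig = (2;())
  P = {6,7}:  v_{6} + v_{7} = 0 — sig = (2;())
  P = {1,2}:  v_{1} + v_{2} = v_{6} — sig = (2;(1))
  P = {1,5}:  v_{1} + v_{5} = v_{4} — sig = (2;(1))
  P = {1,6}:  v_{1} + v_{6} = v_{8} — sig = (2;(1))
  P = {1,7}:  v_{1} + v_{7} = v_{5} — sig = (2;(1))
  P = {2,4}:  v_{2} + v_{4} = v_{1} — sig = (2;(1))
  P = {2,7}:  v_{2} + v_{7} = v_{3} — sig = (2;(1))
  P = {3,4}:  v_{3} + v_{4} = v_{5} — sig = (2;(1))
  P = {3,5}:  v_{3} + v_{5} = v_{7} — sig = (2;(1))
  P = {3,6}:  v_{3} + v_{6} = v_{2} — sig = (2;(1))
  P = {3,8}:  v_{3} + v_{8} = v_{6} — sig = (2;(1))
  P = {5,6}:  v_{5} + v_{6} = v_{1} — sig = (2;(1))
  P = {7,8}:  v_{7} + v_{8} = v_{1} — sig = (2;(1))
  P = {2,8}:  v_{2} + v_{8} = 2·v_{6} — sig = (2;(2))
  P = {4,6}:  v_{4} + v_{6} = 2·v_{1} — sig = (2;(2))
  P = {4,7}:  v_{4} + v_{7} = 2·v_{5} — sig = (2;(2))
  P = {5,8}:  v_{5} + v_{8} = 2·v_{1} — sig = (2;(2))
  P = {4,8}:  v_{4} + v_{8} = 3·v_{1} — sig = (2;(3))

Signatures (|P|; sorted positive RHS coefficients), sorted:
    (2;())
    (2;())
    (2;())
    (2;(1))
    (2;(1))
    (2;(1))
    (2;(1))
    (2;(1))
    (2;(1))
    (2;(1))
    (2;(1))
    (2;(1))
    (2;(1))
    (2;(1))
    (2;(1))
    (2;(2))
    (2;(2))
    (2;(2))
    (2;(2))
    (2;(3))


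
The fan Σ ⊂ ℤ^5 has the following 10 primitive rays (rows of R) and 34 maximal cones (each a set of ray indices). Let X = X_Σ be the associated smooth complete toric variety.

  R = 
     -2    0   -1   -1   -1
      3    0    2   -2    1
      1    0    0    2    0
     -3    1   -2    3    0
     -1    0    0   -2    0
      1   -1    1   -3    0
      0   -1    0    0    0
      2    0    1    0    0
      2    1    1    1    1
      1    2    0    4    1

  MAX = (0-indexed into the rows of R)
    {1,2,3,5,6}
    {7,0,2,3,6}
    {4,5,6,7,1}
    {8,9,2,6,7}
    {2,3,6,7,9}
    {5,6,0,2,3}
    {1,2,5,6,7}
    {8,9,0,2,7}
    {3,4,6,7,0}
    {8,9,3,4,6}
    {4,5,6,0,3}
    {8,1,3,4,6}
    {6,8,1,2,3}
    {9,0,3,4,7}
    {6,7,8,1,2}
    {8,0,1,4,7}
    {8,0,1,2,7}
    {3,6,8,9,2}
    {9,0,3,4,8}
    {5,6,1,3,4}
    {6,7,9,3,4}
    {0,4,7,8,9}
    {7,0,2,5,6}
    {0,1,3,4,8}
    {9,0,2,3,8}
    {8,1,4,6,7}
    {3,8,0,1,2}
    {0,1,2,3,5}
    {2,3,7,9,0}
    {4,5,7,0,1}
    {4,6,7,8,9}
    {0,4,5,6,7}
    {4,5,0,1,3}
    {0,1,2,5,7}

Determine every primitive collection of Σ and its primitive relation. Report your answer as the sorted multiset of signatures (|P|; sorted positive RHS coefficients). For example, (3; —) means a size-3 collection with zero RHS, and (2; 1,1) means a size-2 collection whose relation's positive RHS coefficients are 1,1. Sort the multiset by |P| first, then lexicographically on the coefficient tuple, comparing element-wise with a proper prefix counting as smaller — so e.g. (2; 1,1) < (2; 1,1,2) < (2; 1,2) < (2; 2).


10 collections generate NE(X_Σ); each relation:

  • {2,4}:  v_{2} + v_{4} = 0  →  sig = (2; —)
  • {5,8}:  v_{5} + v_{8} = v_{1}  →  sig = (2; 1)
  • {5,9}:  v_{5} + v_{9} = v_{8}  →  sig = (2; 1)
  • {1,9}:  v_{1} + v_{9} = 2·v_{8}  →  sig = (2; 2)
  • {0,6,8}:  v_{0} + v_{6} + v_{8} = 0  →  sig = (3; —)
  • {3,5,7}:  v_{3} + v_{5} + v_{7} = 0  →  sig = (3; —)
  • {0,1,6}:  v_{0} + v_{1} + v_{6} = v_{5}  →  sig = (3; 1)
  • {1,3,7}:  v_{1} + v_{3} + v_{7} = v_{8}  →  sig = (3; 1)
  • {3,7,8}:  v_{3} + v_{7} + v_{8} = v_{9}  →  sig = (3; 1)
  • {0,6,9}:  v_{0} + v_{6} + v_{9} = v_{3} + v_{7}  →  sig = (3; 1,1)

Sorted signature multiset PRS(X):
{ (2; —),  (2; 1) ×2,  (2; 2),  (3; —) ×2,  (3; 1) ×3,  (3; 1,1) }


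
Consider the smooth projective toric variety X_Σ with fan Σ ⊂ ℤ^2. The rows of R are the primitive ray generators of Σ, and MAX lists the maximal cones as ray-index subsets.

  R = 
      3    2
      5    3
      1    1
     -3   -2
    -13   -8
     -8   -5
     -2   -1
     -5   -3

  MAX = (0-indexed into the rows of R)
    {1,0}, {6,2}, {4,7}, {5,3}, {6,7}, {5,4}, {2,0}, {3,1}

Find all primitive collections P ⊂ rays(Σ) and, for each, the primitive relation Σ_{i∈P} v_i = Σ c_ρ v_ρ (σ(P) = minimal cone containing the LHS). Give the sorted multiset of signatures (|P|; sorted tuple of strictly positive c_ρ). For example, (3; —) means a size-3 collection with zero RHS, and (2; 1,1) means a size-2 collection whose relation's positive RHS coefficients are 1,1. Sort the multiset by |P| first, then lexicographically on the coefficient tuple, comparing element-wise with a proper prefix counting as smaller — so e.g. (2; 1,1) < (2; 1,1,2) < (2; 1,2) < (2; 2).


|primitive collections| = 20. Relations:

  • {0,3}:  v_{0} + v_{3} = 0 — sig = (2; —)
  • {1,7}:  v_{1} + v_{7} = 0 — sig = (2; —)
  • {0,5}:  v_{0} + v_{5} = v_{7} — sig = (2; 1)
  • {0,6}:  v_{0} + v_{6} = v_{2} — sig = (2; 1)
  • {0,7}:  v_{0} + v_{7} = v_{6} — sig = (2; 1)
  • {1,4}:  v_{1} + v_{4} = v_{5} — sig = (2; 1)
  • {1,5}:  v_{1} + v_{5} = v_{3} — sig = (2; 1)
  • {1,6}:  v_{1} + v_{6} = v_{0} — sig = (2; 1)
  • {2,3}:  v_{2} + v_{3} = v_{6} — sig = (2; 1)
  • {3,6}:  v_{3} + v_{6} = v_{7} — sig = (2; 1)
  • {3,7}:  v_{3} + v_{7} = v_{5} — sig = (2; 1)
  • {5,7}:  v_{5} + v_{7} = v_{4} — sig = (2; 1)
  • {2,5}:  v_{2} + v_{5} = v_{6} + v_{7} — sig = (2; 1,1)
  • {2,4}:  v_{2} + v_{4} = v_{6} + 2·v_{7} — sig = (2; 1,2)
  • {0,4}:  v_{0} + v_{4} = 2·v_{7} — sig = (2; 2)
  • {1,2}:  v_{1} + v_{2} = 2·v_{0} — sig = (2; 2)
  • {2,7}:  v_{2} + v_{7} = 2·v_{6} — sig = (2; 2)
  • {3,4}:  v_{3} + v_{4} = 2·v_{5} — sig = (2; 2)
  • {5,6}:  v_{5} + v_{6} = 2·v_{7} — sig = (2; 2)
  • {4,6}:  v_{4} + v_{6} = 3·v_{7} — sig = (2; 3)

Sorted signature multiset PRS(X):
{ (2; —) ×2,  (2; 1) ×10,  (2; 1,1),  (2; 1,2),  (2; 2) ×5,  (2; 3) }


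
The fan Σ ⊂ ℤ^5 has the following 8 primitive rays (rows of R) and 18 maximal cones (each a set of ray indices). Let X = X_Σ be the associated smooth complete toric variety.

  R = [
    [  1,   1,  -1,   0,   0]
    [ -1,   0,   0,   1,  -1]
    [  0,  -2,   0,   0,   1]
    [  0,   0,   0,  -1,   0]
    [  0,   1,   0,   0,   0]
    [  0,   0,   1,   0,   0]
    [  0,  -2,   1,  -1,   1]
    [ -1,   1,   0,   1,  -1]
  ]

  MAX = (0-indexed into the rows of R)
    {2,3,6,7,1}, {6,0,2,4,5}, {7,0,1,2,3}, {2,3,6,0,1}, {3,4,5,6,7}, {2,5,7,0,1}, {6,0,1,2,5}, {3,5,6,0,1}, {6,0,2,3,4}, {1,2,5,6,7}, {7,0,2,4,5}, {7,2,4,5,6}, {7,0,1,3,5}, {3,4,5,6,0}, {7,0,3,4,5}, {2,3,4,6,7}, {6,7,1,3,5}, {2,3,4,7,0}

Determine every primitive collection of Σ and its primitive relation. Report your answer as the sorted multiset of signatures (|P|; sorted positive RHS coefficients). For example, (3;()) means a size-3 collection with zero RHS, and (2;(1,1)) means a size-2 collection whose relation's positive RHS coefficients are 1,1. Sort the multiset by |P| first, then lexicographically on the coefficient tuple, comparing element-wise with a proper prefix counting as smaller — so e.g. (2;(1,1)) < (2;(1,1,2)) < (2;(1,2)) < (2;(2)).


3 minimal non-faces of Δ(Σ) (on 8 rays):

  • {1,4}:  v_{1} + v_{4} = v_{7} ; sig = (2;(1))
  • {0,6,7}:  v_{0} + v_{6} + v_{7} = 0 ; sig = (3;())
  • {2,3,5}:  v_{2} + v_{3} + v_{5} = v_{6} ; sig = (3;(1))

Signatures (|P|; sorted positive RHS coefficients), sorted:
{ (2;(1)),  (3;()),  (3;(1)) }


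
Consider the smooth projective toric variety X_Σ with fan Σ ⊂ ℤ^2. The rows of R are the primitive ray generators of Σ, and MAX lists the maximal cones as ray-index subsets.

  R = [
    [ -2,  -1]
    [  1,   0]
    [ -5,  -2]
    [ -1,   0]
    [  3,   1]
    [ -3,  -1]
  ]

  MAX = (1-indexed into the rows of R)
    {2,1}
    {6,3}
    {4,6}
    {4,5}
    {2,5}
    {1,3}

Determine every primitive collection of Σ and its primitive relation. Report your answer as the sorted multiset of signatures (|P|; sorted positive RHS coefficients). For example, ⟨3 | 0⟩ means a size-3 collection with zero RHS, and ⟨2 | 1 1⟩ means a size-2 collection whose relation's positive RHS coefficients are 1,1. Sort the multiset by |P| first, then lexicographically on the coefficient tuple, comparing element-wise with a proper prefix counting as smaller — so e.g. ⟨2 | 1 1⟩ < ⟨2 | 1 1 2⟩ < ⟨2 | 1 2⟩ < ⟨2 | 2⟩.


Σ has 9 primitive collections:

  P={2,4}:  v_{2} + v_{4} = 0  ⟹  sig = ⟨2 | 0⟩
  P={5,6}:  v_{5} + v_{6} = 0  ⟹  sig = ⟨2 | 0⟩
  P={1,4}:  v_{1} + v_{4} = v_{6}  ⟹  sig = ⟨2 | 1⟩
  P={1,5}:  v_{1} + v_{5} = v_{2}  ⟹  sig = ⟨2 | 1⟩
  P={1,6}:  v_{1} + v_{6} = v_{3}  ⟹  sig = ⟨2 | 1⟩
  P={2,6}:  v_{2} + v_{6} = v_{1}  ⟹  sig = ⟨2 | 1⟩
  P={3,5}:  v_{3} + v_{5} = v_{1}  ⟹  sig = ⟨2 | 1⟩
  P={2,3}:  v_{2} + v_{3} = 2·v_{1}  ⟹  sig = ⟨2 | 2⟩
  P={3,4}:  v_{3} + v_{4} = 2·v_{6}  ⟹  sig = ⟨2 | 2⟩

Sorted signature multiset PRS(X):
{ ⟨2 | 0⟩ ×2,  ⟨2 | 1⟩ ×5,  ⟨2 | 2⟩ ×2 }


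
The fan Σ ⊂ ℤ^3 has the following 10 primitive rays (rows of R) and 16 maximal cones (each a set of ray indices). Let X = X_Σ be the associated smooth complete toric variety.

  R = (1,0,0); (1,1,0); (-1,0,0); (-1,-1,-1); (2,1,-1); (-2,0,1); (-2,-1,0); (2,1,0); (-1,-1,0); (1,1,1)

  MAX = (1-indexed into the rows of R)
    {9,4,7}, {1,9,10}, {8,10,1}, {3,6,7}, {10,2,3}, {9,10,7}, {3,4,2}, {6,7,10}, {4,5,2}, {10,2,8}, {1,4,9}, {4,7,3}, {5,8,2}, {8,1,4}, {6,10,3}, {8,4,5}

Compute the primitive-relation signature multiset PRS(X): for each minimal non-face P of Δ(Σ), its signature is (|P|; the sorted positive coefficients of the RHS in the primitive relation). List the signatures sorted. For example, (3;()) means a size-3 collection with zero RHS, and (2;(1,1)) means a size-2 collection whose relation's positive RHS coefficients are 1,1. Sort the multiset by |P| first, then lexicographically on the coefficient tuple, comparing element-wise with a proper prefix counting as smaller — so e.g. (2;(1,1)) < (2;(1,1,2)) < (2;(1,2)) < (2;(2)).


The 23 primitive collections of Σ (r=10, n=3):

  P = {1,3}:  v_{1} + v_{3} = 0  →  sig = (2;())
  P = {2,9}:  v_{2} + v_{9} = 0  →  sig = (2;())
  P = {4,10}:  v_{4} + v_{10} = 0  →  sig = (2;())
  P = {7,8}:  v_{7} + v_{8} = 0  →  sig = (2;())
  P = {1,2}:  v_{1} + v_{2} = v_{8}  →  sig = (2;(1))
  P = {1,7}:  v_{1} + v_{7} = v_{9}  →  sig = (2;(1))
  P = {2,7}:  v_{2} + v_{7} = v_{3}  →  sig = (2;(1))
  P = {3,8}:  v_{3} + v_{8} = v_{2}  →  sig = (2;(1))
  P = {3,9}:  v_{3} + v_{9} = v_{7}  →  sig = (2;(1))
  P = {8,9}:  v_{8} + v_{9} = v_{1}  →  sig = (2;(1))
  P = {1,6}:  v_{1} + v_{6} = v_{7} + v_{10}  →  sig = (2;(1,1))
  P = {4,6}:  v_{4} + v_{6} = v_{3} + v_{7}  →  sig = (2;(1,1))
  P = {5,6}:  v_{5} + v_{6} = v_{2} + v_{3}  →  sig = (2;(1,1))
  P = {5,7}:  v_{5} + v_{7} = v_{2} + v_{4}  →  sig = (2;(1,1))
  P = {5,9}:  v_{5} + v_{9} = v_{4} + v_{8}  →  sig = (2;(1,1))
  P = {5,10}:  v_{5} + v_{10} = v_{2} + v_{8}  →  sig = (2;(1,1))
  P = {6,8}:  v_{6} + v_{8} = v_{3} + v_{10}  →  sig = (2;(1,1))
  P = {1,5}:  v_{1} + v_{5} = v_{4} + 2·v_{8}  →  sig = (2;(1,2))
  P = {2,6}:  v_{2} + v_{6} = 2·v_{3} + v_{10}  →  sig = (2;(1,2))
  P = {3,5}:  v_{3} + v_{5} = 2·v_{2} + v_{4}  →  sig = (2;(1,2))
  P = {6,9}:  v_{6} + v_{9} = 2·v_{7} + v_{10}  →  sig = (2;(1,2))
  P = {2,4,8}:  v_{2} + v_{4} + v_{8} = v_{5}  →  sig = (3;(1))
  P = {3,7,10}:  v_{3} + v_{7} + v_{10} = v_{6}  →  sig = (3;(1))

so the primitive-relation signature multiset is
{ (2;()) ×4,  (2;(1)) ×6,  (2;(1,1)) ×7,  (2;(1,2)) ×4,  (3;(1)) ×2 }


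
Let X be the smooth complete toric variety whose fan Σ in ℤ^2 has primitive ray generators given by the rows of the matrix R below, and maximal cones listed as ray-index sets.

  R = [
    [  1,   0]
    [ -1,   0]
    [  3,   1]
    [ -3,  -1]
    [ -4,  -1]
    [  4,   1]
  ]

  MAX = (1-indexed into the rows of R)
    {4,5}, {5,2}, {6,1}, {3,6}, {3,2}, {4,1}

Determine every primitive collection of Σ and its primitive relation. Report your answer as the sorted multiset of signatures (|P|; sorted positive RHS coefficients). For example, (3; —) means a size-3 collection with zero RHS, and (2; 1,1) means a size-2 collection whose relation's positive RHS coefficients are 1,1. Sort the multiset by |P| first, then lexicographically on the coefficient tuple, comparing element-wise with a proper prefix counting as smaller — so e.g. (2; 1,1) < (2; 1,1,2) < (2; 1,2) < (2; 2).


Primitive collections (9):

  • {1,2}:  v_{1} + v_{2} = 0  so sig = (2; —)
  • {3,4}:  v_{3} + v_{4} = 0  so sig = (2; —)
  • {5,6}:  v_{5} + v_{6} = 0  so sig = (2; —)
  • {1,3}:  v_{1} + v_{3} = v_{6}  so sig = (2; 1)
  • {1,5}:  v_{1} + v_{5} = v_{4}  so sig = (2; 1)
  • {2,4}:  v_{2} + v_{4} = v_{5}  so sig = (2; 1)
  • {2,6}:  v_{2} + v_{6} = v_{3}  so sig = (2; 1)
  • {3,5}:  v_{3} + v_{5} = v_{2}  so sig = (2; 1)
  • {4,6}:  v_{4} + v_{6} = v_{1}  so sig = (2; 1)

Signatures (|P|; sorted positive RHS coefficients), sorted:
{ (2; —) ×3,  (2; 1) ×6 }


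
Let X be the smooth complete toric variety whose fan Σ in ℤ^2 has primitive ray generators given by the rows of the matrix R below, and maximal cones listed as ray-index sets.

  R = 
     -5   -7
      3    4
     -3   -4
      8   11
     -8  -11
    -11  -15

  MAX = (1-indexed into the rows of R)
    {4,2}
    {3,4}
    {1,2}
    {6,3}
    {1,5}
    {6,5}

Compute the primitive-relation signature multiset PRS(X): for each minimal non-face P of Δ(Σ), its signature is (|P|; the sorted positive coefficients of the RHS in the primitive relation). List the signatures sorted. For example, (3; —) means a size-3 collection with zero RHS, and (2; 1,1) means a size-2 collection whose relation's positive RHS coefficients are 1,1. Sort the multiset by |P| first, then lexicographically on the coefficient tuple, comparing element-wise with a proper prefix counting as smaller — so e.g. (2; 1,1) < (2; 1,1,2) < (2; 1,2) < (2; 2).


|primitive collections| = 9. Relations:

  P = {2,3}:  v_{2} + v_{3} = 0 ; sig = (2; —)
  P = {4,5}:  v_{4} + v_{5} = 0 ; sig = (2; —)
  P = {1,3}:  v_{1} + v_{3} = v_{5} ; sig = (2; 1)
  P = {1,4}:  v_{1} + v_{4} = v_{2} ; sig = (2; 1)
  P = {2,5}:  v_{2} + v_{5} = v_{1} ; sig = (2; 1)
  P = {2,6}:  v_{2} + v_{6} = v_{5} ; sig = (2; 1)
  P = {3,5}:  v_{3} + v_{5} = v_{6} ; sig = (2; 1)
  P = {4,6}:  v_{4} + v_{6} = v_{3} ; sig = (2; 1)
  P = {1,6}:  v_{1} + v_{6} = 2·v_{5} ; sig = (2; 2)

Signatures (|P|; sorted positive RHS coefficients), sorted:
    (2; —)
    (2; —)
    (2; 1)
    (2; 1)
    (2; 1)
    (2; 1)
    (2; 1)
    (2; 1)
    (2; 2)


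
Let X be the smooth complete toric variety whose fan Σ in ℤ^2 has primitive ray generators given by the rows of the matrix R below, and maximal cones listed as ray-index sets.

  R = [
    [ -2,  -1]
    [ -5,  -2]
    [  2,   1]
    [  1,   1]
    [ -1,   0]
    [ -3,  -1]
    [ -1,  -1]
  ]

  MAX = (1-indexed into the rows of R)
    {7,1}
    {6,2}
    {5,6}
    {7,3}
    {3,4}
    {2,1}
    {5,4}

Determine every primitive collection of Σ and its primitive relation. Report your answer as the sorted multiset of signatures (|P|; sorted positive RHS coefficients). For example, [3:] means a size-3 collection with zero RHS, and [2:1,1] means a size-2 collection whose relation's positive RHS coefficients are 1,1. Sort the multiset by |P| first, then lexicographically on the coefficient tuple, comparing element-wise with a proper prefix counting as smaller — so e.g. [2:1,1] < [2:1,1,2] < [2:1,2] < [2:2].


14 collections generate NE(X_Σ); each relation:

  P={1,3}:  v_{1} + v_{3} = 0  ⇒ sig = [2:]
  P={4,7}:  v_{4} + v_{7} = 0  ⇒ sig = [2:]
  P={1,4}:  v_{1} + v_{4} = v_{5}  ⇒ sig = [2:1]
  P={1,5}:  v_{1} + v_{5} = v_{6}  ⇒ sig = [2:1]
  P={1,6}:  v_{1} + v_{6} = v_{2}  ⇒ sig = [2:1]
  P={2,3}:  v_{2} + v_{3} = v_{6}  ⇒ sig = [2:1]
  P={3,5}:  v_{3} + v_{5} = v_{4}  ⇒ sig = [2:1]
  P={3,6}:  v_{3} + v_{6} = v_{5}  ⇒ sig = [2:1]
  P={5,7}:  v_{5} + v_{7} = v_{1}  ⇒ sig = [2:1]
  P={2,4}:  v_{2} + v_{4} = v_{5} + v_{6}  ⇒ sig = [2:1,1]
  P={2,5}:  v_{2} + v_{5} = 2·v_{6}  ⇒ sig = [2:2]
  P={4,6}:  v_{4} + v_{6} = 2·v_{5}  ⇒ sig = [2:2]
  P={6,7}:  v_{6} + v_{7} = 2·v_{1}  ⇒ sig = [2:2]
  P={2,7}:  v_{2} + v_{7} = 3·v_{1}  ⇒ sig = [2:3]

Signatures (|P|; sorted positive RHS coefficients), sorted:
{ [2:] ×2,  [2:1] ×7,  [2:1,1],  [2:2] ×3,  [2:3] }


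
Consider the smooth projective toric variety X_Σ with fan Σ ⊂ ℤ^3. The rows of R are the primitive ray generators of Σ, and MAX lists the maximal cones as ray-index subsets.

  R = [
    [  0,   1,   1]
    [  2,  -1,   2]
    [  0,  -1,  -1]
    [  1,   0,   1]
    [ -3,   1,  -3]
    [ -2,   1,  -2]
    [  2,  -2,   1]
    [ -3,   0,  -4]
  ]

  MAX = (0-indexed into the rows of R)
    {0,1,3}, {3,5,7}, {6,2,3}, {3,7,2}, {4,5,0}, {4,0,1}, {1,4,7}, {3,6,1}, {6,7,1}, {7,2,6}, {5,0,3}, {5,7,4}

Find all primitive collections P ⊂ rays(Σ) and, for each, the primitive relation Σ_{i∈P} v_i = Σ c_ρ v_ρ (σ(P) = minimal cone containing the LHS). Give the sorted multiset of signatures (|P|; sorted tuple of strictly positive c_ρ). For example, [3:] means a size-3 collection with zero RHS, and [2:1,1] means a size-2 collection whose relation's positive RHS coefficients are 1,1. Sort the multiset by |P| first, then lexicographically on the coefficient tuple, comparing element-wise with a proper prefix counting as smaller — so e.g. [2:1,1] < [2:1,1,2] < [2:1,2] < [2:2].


Minimal non-faces — 12 found among 8 rays, 12 max cones:

  • {0,2}:  v_{0} + v_{2} = 0  so sig = [2:]
  • {1,5}:  v_{1} + v_{5} = 0  so sig = [2:]
  • {0,6}:  v_{0} + v_{6} = v_{1}  so sig = [2:1]
  • {0,7}:  v_{0} + v_{7} = v_{4}  so sig = [2:1]
  • {1,2}:  v_{1} + v_{2} = v_{6}  so sig = [2:1]
  • {2,4}:  v_{2} + v_{4} = v_{7}  so sig = [2:1]
  • {3,4}:  v_{3} + v_{4} = v_{5}  so sig = [2:1]
  • {5,6}:  v_{5} + v_{6} = v_{2}  so sig = [2:1]
  • {2,5}:  v_{2} + v_{5} = v_{3} + v_{7}  so sig = [2:1,1]
  • {4,6}:  v_{4} + v_{6} = v_{1} + v_{7}  so sig = [2:1,1]
  • {1,3,7}:  v_{1} + v_{3} + v_{7} = v_{2}  so sig = [3:1]
  • {3,6,7}:  v_{3} + v_{6} + v_{7} = 2·v_{2}  so sig = [3:2]

Sorted signature multiset PRS(X):
    |P|=2: 10 collections, coeffs (), (), (1), (1), (1), (1), (1), (1), (1,1), (1,1)
    |P|=3: 2 collections, coeffs (1), (2)


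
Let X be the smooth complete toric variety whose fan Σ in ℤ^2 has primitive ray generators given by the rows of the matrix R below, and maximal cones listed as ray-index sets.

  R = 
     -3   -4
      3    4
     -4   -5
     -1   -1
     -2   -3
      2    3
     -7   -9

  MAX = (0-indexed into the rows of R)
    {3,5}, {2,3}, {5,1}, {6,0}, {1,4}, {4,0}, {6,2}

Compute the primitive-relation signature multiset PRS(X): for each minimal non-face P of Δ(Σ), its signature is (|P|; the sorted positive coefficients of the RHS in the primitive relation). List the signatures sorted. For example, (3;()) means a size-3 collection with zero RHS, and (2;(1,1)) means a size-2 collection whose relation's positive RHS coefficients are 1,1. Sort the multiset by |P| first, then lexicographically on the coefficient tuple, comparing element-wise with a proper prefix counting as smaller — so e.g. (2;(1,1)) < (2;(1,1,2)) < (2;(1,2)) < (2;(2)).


Δ(Σ) — 7 vertices, 14 min non-faces:

  • {0,1}:  v_{0} + v_{1} = 0  ⟹  sig = (2;())
  • {4,5}:  v_{4} + v_{5} = 0  ⟹  sig = (2;())
  • {0,2}:  v_{0} + v_{2} = v_{6}  ⟹  sig = (2;(1))
  • {0,3}:  v_{0} + v_{3} = v_{2}  ⟹  sig = (2;(1))
  • {0,5}:  v_{0} + v_{5} = v_{3}  ⟹  sig = (2;(1))
  • {1,2}:  v_{1} + v_{2} = v_{3}  ⟹  sig = (2;(1))
  • {1,3}:  v_{1} + v_{3} = v_{5}  ⟹  sig = (2;(1))
  • {1,6}:  v_{1} + v_{6} = v_{2}  ⟹  sig = (2;(1))
  • {3,4}:  v_{3} + v_{4} = v_{0}  ⟹  sig = (2;(1))
  • {5,6}:  v_{5} + v_{6} = v_{2} + v_{3}  ⟹  sig = (2;(1,1))
  • {2,4}:  v_{2} + v_{4} = 2·v_{0}  ⟹  sig = (2;(2))
  • {2,5}:  v_{2} + v_{5} = 2·v_{3}  ⟹  sig = (2;(2))
  • {3,6}:  v_{3} + v_{6} = 2·v_{2}  ⟹  sig = (2;(2))
  • {4,6}:  v_{4} + v_{6} = 3·v_{0}  ⟹  sig = (2;(3))

Sorted signature multiset PRS(X):
    (2;())
    (2;())
    (2;(1))
    (2;(1))
    (2;(1))
    (2;(1))
    (2;(1))
    (2;(1))
    (2;(1))
    (2;(1,1))
    (2;(2))
    (2;(2))
    (2;(2))
    (2;(3))


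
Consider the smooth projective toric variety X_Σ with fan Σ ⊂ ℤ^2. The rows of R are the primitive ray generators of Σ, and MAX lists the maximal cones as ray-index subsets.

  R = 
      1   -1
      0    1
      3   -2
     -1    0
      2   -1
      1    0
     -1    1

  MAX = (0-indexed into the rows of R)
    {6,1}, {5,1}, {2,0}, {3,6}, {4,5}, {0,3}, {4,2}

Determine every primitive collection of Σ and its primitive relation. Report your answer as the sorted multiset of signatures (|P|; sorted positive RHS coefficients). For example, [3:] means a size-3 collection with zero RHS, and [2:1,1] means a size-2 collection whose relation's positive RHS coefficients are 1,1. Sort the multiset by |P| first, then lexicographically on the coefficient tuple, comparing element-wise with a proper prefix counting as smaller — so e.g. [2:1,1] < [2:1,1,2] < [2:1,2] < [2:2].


Σ has 14 primitive collections:

  P = {0,6}:  v_{0} + v_{6} = 0 ; sig = [2:]
  P = {3,5}:  v_{3} + v_{5} = 0 ; sig = [2:]
  P = {0,1}:  v_{0} + v_{1} = v_{5} ; sig = [2:1]
  P = {0,4}:  v_{0} + v_{4} = v_{2} ; sig = [2:1]
  P = {0,5}:  v_{0} + v_{5} = v_{4} ; sig = [2:1]
  P = {1,3}:  v_{1} + v_{3} = v_{6} ; sig = [2:1]
  P = {2,6}:  v_{2} + v_{6} = v_{4} ; sig = [2:1]
  P = {3,4}:  v_{3} + v_{4} = v_{0} ; sig = [2:1]
  P = {4,6}:  v_{4} + v_{6} = v_{5} ; sig = [2:1]
  P = {5,6}:  v_{5} + v_{6} = v_{1} ; sig = [2:1]
  P = {1,2}:  v_{1} + v_{2} = v_{4} + v_{5} ; sig = [2:1,1]
  P = {1,4}:  v_{1} + v_{4} = 2·v_{5} ; sig = [2:2]
  P = {2,3}:  v_{2} + v_{3} = 2·v_{0} ; sig = [2:2]
  P = {2,5}:  v_{2} + v_{5} = 2·v_{4} ; sig = [2:2]

so the primitive-relation signature multiset is
    |P|=2: 14 collections, coeffs (), (), (1), (1), (1), (1), (1), (1), (1), (1), (1,1), (2), (2), (2)


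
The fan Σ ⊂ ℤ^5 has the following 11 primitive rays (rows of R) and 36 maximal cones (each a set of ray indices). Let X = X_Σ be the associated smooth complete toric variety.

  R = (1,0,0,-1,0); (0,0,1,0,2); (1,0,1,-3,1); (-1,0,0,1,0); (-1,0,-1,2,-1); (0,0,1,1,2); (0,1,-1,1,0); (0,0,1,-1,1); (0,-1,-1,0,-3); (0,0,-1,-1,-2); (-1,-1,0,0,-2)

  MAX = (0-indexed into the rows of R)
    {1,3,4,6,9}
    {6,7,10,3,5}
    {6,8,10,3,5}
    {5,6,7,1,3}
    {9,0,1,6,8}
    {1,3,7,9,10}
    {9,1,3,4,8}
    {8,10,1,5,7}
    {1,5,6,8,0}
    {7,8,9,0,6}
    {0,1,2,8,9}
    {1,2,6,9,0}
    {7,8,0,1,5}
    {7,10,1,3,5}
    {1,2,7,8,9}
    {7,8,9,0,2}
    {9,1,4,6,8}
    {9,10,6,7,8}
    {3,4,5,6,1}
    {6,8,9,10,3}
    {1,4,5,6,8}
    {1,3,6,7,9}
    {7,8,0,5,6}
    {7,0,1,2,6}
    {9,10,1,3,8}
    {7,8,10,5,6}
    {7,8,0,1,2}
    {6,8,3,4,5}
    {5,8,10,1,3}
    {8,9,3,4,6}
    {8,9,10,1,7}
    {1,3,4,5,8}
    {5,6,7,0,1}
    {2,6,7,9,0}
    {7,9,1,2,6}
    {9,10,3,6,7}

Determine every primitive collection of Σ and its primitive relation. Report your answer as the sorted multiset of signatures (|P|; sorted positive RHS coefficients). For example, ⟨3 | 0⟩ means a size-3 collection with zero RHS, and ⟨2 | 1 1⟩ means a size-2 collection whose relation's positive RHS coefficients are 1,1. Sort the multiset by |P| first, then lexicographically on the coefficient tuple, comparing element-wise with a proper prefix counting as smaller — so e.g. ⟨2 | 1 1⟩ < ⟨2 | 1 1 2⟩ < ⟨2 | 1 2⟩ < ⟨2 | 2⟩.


Primitive collections (16):

  {0,3}:  v_{0} + v_{3} = 0  so sig = ⟨2 | 0⟩
  {5,9}:  v_{5} + v_{9} = 0  so sig = ⟨2 | 0⟩
  {4,7}:  v_{4} + v_{7} = v_{3}  so sig = ⟨2 | 1⟩
  {0,10}:  v_{0} + v_{10} = v_{7} + v_{8}  so sig = ⟨2 | 1 1⟩
  {2,4}:  v_{2} + v_{4} = v_{1} + v_{9}  so sig = ⟨2 | 1 1⟩
  {0,4}:  v_{0} + v_{4} = v_{1} + v_{6} + v_{8}  so sig = ⟨2 | 1 1 1⟩
  {2,3}:  v_{2} + v_{3} = v_{1} + v_{7} + v_{9}  so sig = ⟨2 | 1 1 1⟩
  {2,5}:  v_{2} + v_{5} = v_{0} + v_{1} + v_{7}  so sig = ⟨2 | 1 1 1⟩
  {2,10}:  v_{2} + v_{10} = v_{1} + 2·v_{7} + v_{8} + v_{9}  so sig = ⟨2 | 1 1 1 2⟩
  {4,10}:  v_{4} + v_{10} = 2·v_{3} + v_{8}  so sig = ⟨2 | 1 2⟩
  {1,6,10}:  v_{1} + v_{6} + v_{10} = v_{3}  so sig = ⟨3 | 1⟩
  {3,7,8}:  v_{3} + v_{7} + v_{8} = v_{10}  so sig = ⟨3 | 1⟩
  {2,6,8}:  v_{2} + v_{6} + v_{8} = v_{0} + v_{9}  so sig = ⟨3 | 1 1⟩
  {1,6,7,8}:  v_{1} + v_{6} + v_{7} + v_{8} = 0  so sig = ⟨4 | 0⟩
  {0,1,7,9}:  v_{0} + v_{1} + v_{7} + v_{9} = v_{2}  so sig = ⟨4 | 1⟩
  {1,3,6,8}:  v_{1} + v_{3} + v_{6} + v_{8} = v_{4}  so sig = ⟨4 | 1⟩

Sorted signature multiset PRS(X):
[⟨2 | 0⟩, ⟨2 | 0⟩, ⟨2 | 1⟩, ⟨2 | 1 1⟩, ⟨2 | 1 1⟩, ⟨2 | 1 1 1⟩, ⟨2 | 1 1 1⟩, ⟨2 | 1 1 1⟩, ⟨2 | 1 1 1 2⟩, ⟨2 | 1 2⟩, ⟨3 | 1⟩, ⟨3 | 1⟩, ⟨3 | 1 1⟩, ⟨4 | 0⟩, ⟨4 | 1⟩, ⟨4 | 1⟩]
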